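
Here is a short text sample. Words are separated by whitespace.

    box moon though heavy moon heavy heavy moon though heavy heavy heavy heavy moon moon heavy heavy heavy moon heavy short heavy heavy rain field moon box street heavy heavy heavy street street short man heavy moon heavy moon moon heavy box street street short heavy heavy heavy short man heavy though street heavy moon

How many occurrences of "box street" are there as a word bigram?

Scanning the 54 overlapping bigram windows for "box street":
  position 27–28: box street
  position 42–43: box street

2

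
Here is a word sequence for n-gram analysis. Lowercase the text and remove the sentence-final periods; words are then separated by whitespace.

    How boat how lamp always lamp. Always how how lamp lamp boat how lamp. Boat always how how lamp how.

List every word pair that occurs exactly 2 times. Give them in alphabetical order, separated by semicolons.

always how; boat how; how how; lamp always; lamp boat

Bigram counts meeting the condition (exactly 2 times):
  always how: 2
  boat how: 2
  how how: 2
  lamp always: 2
  lamp boat: 2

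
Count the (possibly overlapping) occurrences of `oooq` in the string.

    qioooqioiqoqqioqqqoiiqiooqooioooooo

Sliding a length-4 window over the 35 characters (32 positions):
  position 3–6: oooq

1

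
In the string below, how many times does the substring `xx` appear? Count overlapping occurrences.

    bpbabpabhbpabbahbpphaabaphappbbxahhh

0

Sliding a length-2 window over the 36 characters (35 positions):
  (no match at any position)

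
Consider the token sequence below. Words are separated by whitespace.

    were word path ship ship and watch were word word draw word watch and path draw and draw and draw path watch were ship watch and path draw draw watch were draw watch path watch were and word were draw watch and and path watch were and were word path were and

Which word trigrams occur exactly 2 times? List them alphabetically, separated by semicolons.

and path draw; draw and draw; watch and path; watch were and; were draw watch; were word path

Trigram counts meeting the condition (exactly 2 times):
  and path draw: 2
  draw and draw: 2
  watch and path: 2
  watch were and: 2
  were draw watch: 2
  were word path: 2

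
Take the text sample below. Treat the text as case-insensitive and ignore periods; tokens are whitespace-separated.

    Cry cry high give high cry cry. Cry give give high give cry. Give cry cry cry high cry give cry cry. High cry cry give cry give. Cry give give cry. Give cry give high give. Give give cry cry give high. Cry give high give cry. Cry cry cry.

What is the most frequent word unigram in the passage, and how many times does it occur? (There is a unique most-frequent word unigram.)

Unigram frequencies (highest first):
  cry: 25
  give: 18
  high: 8

"cry", 25 times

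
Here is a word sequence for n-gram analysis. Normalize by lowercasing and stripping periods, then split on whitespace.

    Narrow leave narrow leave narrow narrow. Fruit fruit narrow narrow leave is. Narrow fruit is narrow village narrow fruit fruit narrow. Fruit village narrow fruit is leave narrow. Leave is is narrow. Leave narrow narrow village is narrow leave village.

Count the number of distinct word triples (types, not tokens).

40 tokens → 38 trigram windows in total.
Repeated trigrams (each contributes count−1 duplicates):
  narrow leave narrow: 3
  fruit fruit narrow: 2
  is narrow leave: 2
  leave narrow leave: 2
  leave narrow narrow: 2
  narrow fruit fruit: 2
  narrow fruit is: 2
  narrow leave is: 2
  … (1 more repeated)
10 duplicate windows → 38 − 10 = 28 distinct.

28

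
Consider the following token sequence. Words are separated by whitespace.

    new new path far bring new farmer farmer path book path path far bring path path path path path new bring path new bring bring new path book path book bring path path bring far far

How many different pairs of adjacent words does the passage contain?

36 tokens → 35 bigram windows in total.
Repeated bigrams (each contributes count−1 duplicates):
  path path: 6
  bring path: 3
  path book: 3
  book path: 2
  bring new: 2
  far bring: 2
  new bring: 2
  new path: 2
  … (2 more repeated)
16 duplicate windows → 35 − 16 = 19 distinct.

19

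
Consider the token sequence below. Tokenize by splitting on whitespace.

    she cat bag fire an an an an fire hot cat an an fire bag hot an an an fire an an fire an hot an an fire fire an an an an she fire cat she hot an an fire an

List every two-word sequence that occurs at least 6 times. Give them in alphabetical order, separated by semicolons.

an an; an fire

Bigram counts meeting the condition (at least 6 times):
  an an: 12
  an fire: 6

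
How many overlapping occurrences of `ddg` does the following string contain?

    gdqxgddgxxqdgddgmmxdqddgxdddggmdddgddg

6

Sliding a length-3 window over the 38 characters (36 positions):
  position 6–8: ddg
  position 14–16: ddg
  position 22–24: ddg
  position 27–29: ddg
  position 33–35: ddg
  position 36–38: ddg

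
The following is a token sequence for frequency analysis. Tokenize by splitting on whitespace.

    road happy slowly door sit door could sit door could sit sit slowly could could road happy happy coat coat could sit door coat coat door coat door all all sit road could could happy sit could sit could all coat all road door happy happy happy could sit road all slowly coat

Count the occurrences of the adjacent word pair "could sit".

Scanning the 52 overlapping bigram windows for "could sit":
  position 7–8: could sit
  position 10–11: could sit
  position 21–22: could sit
  position 37–38: could sit
  position 48–49: could sit

5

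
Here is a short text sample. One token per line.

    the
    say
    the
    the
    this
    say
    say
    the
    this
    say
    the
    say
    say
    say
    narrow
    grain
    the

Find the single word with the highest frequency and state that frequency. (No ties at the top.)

"say", 7 times

Unigram frequencies (highest first):
  say: 7
  the: 6
  this: 2
  narrow: 1
  grain: 1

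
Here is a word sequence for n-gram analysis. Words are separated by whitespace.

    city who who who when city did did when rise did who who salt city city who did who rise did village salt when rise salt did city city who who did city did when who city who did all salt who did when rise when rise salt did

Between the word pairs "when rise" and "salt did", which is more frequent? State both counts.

"when rise": 4 occurrences
"salt did": 2 occurrences

"when rise" (4 vs 2)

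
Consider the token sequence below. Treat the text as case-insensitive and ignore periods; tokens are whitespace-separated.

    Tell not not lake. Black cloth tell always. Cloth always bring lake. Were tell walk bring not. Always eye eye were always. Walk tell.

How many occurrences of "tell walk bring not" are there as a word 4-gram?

1

Scanning the 21 overlapping 4-gram windows for "tell walk bring not":
  position 14–17: tell walk bring not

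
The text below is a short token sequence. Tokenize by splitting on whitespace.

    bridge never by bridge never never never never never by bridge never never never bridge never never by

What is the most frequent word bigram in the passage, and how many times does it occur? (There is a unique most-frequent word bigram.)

"never never", 7 times

Bigram frequencies (highest first):
  never never: 7
  bridge never: 4
  never by: 3
  by bridge: 2
  never bridge: 1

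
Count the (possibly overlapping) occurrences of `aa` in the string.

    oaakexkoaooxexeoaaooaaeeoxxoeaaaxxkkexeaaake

Sliding a length-2 window over the 44 characters (43 positions):
  position 2–3: aa
  position 17–18: aa
  position 21–22: aa
  position 30–31: aa
  position 31–32: aa
  position 40–41: aa
  position 41–42: aa

7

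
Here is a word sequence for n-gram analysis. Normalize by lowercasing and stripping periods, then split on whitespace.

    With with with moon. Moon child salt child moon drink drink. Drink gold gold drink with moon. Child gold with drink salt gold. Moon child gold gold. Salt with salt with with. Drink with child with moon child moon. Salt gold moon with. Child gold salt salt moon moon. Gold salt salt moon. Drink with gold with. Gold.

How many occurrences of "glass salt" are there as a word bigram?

0

Scanning the 57 overlapping bigram windows for "glass salt":
  (none found)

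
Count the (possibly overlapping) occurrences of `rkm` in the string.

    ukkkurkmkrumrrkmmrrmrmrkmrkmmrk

Sliding a length-3 window over the 31 characters (29 positions):
  position 6–8: rkm
  position 14–16: rkm
  position 23–25: rkm
  position 26–28: rkm

4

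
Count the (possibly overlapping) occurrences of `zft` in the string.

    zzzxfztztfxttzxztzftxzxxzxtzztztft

1

Sliding a length-3 window over the 34 characters (32 positions):
  position 18–20: zft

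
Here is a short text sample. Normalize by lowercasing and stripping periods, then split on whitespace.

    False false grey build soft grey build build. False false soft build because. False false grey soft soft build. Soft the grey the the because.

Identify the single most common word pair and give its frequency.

Bigram frequencies (highest first):
  false false: 3
  false grey: 2
  grey build: 2
  build soft: 2
  soft build: 2
  soft grey: 1
  … (12 more, each ≤ 1)

"false false", 3 times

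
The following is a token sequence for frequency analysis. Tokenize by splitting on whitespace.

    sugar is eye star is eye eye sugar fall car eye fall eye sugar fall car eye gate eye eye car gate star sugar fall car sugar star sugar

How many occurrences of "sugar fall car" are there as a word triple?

3

Scanning the 27 overlapping trigram windows for "sugar fall car":
  position 8–10: sugar fall car
  position 14–16: sugar fall car
  position 24–26: sugar fall car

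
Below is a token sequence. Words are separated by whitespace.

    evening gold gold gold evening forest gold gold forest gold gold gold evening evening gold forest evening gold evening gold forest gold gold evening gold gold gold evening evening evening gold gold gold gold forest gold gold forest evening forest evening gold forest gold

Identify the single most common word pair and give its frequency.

Bigram frequencies (highest first):
  gold gold: 12
  evening gold: 7
  gold forest: 6
  gold evening: 5
  forest gold: 5
  evening evening: 3
  … (2 more, each ≤ 3)

"gold gold", 12 times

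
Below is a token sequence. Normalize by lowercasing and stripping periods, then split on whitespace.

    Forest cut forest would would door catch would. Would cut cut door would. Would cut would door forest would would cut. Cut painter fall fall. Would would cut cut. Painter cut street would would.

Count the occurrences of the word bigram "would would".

Scanning the 33 overlapping bigram windows for "would would":
  position 4–5: would would
  position 8–9: would would
  position 13–14: would would
  position 19–20: would would
  position 26–27: would would
  position 33–34: would would

6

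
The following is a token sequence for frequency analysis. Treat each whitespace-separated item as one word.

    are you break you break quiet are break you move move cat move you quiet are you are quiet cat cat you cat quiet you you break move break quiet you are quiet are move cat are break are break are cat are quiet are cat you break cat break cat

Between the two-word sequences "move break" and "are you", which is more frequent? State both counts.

"move break": 1 occurrence
"are you": 2 occurrences

"are you" (2 vs 1)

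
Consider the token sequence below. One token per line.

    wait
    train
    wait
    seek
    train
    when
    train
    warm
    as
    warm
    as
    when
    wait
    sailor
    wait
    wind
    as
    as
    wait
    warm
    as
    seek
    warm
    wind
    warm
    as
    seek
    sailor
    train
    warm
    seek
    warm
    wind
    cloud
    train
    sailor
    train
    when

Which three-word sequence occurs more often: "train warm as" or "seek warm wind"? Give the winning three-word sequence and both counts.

"seek warm wind" (2 vs 1)

"train warm as": 1 occurrence
"seek warm wind": 2 occurrences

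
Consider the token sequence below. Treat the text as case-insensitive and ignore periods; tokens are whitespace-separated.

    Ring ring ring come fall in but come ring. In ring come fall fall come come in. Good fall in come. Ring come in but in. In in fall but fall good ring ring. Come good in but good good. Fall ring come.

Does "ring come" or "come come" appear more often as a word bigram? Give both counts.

"ring come" (5 vs 1)

"ring come": 5 occurrences
"come come": 1 occurrence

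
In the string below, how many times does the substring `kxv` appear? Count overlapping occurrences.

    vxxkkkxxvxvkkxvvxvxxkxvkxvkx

3

Sliding a length-3 window over the 28 characters (26 positions):
  position 13–15: kxv
  position 21–23: kxv
  position 24–26: kxv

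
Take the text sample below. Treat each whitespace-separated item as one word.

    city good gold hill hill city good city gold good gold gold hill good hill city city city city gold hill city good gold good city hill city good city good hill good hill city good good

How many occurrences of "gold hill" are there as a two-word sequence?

3

Scanning the 36 overlapping bigram windows for "gold hill":
  position 3–4: gold hill
  position 12–13: gold hill
  position 20–21: gold hill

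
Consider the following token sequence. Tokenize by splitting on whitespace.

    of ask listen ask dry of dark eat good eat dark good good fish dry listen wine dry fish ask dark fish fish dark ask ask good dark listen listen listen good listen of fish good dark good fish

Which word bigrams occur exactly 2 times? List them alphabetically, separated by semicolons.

Bigram counts meeting the condition (exactly 2 times):
  dark good: 2
  good dark: 2
  good fish: 2
  listen listen: 2

dark good; good dark; good fish; listen listen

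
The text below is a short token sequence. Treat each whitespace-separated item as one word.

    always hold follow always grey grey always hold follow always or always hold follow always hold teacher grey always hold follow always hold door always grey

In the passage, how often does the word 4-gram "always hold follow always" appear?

4

Scanning the 23 overlapping 4-gram windows for "always hold follow always":
  position 1–4: always hold follow always
  position 7–10: always hold follow always
  position 12–15: always hold follow always
  position 19–22: always hold follow always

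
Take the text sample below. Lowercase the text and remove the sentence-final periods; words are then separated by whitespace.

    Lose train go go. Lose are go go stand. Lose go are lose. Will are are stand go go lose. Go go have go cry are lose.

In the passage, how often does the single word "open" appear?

Scanning the 27 tokens for "open":
  (none found)

0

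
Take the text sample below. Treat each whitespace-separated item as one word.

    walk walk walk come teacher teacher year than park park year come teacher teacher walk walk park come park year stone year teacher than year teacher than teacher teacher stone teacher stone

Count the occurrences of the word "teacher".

9

Scanning the 32 tokens for "teacher":
  position 5: teacher
  position 6: teacher
  position 13: teacher
  position 14: teacher
  position 23: teacher
  position 26: teacher
  position 28: teacher
  position 29: teacher
  position 31: teacher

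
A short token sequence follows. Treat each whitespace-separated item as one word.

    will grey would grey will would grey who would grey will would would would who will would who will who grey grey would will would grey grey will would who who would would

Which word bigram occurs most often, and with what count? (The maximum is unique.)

"will would", 5 times

Bigram frequencies (highest first):
  will would: 5
  would grey: 4
  grey will: 3
  would would: 3
  would who: 3
  grey would: 2
  … (9 more, each ≤ 2)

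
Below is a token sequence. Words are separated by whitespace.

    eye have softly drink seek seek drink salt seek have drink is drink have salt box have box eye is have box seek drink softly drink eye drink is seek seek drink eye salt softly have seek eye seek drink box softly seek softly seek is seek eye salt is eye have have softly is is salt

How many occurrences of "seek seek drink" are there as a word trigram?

2

Scanning the 55 overlapping trigram windows for "seek seek drink":
  position 5–7: seek seek drink
  position 30–32: seek seek drink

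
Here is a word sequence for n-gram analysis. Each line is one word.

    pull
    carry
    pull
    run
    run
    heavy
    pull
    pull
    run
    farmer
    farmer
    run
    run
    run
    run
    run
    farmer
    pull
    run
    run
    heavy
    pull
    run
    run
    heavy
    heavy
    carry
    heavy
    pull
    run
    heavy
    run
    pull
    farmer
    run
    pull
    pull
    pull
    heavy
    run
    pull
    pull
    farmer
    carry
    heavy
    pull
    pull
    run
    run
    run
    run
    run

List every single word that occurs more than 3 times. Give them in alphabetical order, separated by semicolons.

Unigram counts meeting the condition (more than 3 times):
  farmer: 5
  heavy: 8
  pull: 15
  run: 21

farmer; heavy; pull; run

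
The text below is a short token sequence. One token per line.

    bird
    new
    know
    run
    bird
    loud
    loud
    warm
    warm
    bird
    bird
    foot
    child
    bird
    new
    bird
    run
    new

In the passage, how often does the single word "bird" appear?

6

Scanning the 18 tokens for "bird":
  position 1: bird
  position 5: bird
  position 10: bird
  position 11: bird
  position 14: bird
  position 16: bird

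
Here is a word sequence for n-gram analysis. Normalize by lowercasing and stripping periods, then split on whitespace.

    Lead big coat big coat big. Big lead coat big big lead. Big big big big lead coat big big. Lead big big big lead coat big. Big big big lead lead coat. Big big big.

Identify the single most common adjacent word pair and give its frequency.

Bigram frequencies (highest first):
  big big: 13
  coat big: 6
  big lead: 6
  lead coat: 4
  lead big: 3
  big coat: 2
  … (1 more, each ≤ 1)

"big big", 13 times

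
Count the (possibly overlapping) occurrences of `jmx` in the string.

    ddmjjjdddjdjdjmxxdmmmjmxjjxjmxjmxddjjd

Sliding a length-3 window over the 38 characters (36 positions):
  position 14–16: jmx
  position 22–24: jmx
  position 28–30: jmx
  position 31–33: jmx

4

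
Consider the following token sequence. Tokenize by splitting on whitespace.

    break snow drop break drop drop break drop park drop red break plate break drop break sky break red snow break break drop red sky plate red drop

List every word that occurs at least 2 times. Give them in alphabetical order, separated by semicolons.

break; drop; plate; red; sky; snow

Unigram counts meeting the condition (at least 2 times):
  break: 9
  drop: 8
  plate: 2
  red: 4
  sky: 2
  snow: 2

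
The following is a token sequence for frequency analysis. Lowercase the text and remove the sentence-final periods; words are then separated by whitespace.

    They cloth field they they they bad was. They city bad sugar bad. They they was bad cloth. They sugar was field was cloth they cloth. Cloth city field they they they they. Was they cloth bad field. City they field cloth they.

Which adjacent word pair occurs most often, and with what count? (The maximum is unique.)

Bigram frequencies (highest first):
  they they: 6
  they cloth: 3
  cloth they: 3
  field they: 2
  was they: 2
  they was: 2
  … (24 more, each ≤ 1)

"they they", 6 times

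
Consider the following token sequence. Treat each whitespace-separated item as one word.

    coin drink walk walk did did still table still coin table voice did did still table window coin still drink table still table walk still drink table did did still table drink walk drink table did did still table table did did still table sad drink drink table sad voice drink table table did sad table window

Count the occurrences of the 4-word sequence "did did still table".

5

Scanning the 54 overlapping 4-gram windows for "did did still table":
  position 5–8: did did still table
  position 13–16: did did still table
  position 28–31: did did still table
  position 36–39: did did still table
  position 41–44: did did still table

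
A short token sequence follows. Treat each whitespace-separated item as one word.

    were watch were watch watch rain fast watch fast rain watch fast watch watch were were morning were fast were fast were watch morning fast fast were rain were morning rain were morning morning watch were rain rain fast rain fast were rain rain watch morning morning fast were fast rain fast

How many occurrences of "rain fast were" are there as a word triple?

1

Scanning the 50 overlapping trigram windows for "rain fast were":
  position 40–42: rain fast were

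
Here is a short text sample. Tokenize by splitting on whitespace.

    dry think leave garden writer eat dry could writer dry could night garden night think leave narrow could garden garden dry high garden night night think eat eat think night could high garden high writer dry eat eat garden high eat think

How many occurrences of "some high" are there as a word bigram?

0

Scanning the 41 overlapping bigram windows for "some high":
  (none found)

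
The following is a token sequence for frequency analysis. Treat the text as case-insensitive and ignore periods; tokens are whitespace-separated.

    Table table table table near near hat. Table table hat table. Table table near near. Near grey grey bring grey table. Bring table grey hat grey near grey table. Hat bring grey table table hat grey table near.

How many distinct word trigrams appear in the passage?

38 tokens → 36 trigram windows in total.
Repeated trigrams (each contributes count−1 duplicates):
  table table table: 3
  bring grey table: 2
  hat table table: 2
  table near near: 2
  table table hat: 2
  table table near: 2
7 duplicate windows → 36 − 7 = 29 distinct.

29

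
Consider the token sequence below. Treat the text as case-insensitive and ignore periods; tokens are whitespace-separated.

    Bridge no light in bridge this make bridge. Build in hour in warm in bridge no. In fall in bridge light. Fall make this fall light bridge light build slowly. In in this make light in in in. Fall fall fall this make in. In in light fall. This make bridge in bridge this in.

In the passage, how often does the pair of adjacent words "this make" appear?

Scanning the 54 overlapping bigram windows for "this make":
  position 6–7: this make
  position 33–34: this make
  position 42–43: this make
  position 49–50: this make

4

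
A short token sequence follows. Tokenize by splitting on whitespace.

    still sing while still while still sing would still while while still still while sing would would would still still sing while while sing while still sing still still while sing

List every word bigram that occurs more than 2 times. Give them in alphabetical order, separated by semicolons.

sing while; still sing; still still; still while; while sing; while still

Bigram counts meeting the condition (more than 2 times):
  sing while: 3
  still sing: 4
  still still: 3
  still while: 4
  while sing: 3
  while still: 4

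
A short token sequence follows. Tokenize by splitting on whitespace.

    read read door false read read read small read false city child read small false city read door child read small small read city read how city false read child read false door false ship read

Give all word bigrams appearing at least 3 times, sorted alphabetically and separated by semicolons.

Bigram counts meeting the condition (at least 3 times):
  child read: 3
  read read: 3
  read small: 3

child read; read read; read small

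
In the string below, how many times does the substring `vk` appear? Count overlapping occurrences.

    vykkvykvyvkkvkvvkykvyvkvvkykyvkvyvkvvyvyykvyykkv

7

Sliding a length-2 window over the 48 characters (47 positions):
  position 10–11: vk
  position 13–14: vk
  position 16–17: vk
  position 22–23: vk
  position 25–26: vk
  position 30–31: vk
  position 34–35: vk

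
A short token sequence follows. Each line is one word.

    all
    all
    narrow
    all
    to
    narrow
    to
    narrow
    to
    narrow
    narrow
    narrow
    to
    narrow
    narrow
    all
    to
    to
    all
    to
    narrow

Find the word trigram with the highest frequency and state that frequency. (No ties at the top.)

"narrow to narrow", 3 times

Trigram frequencies (highest first):
  narrow to narrow: 3
  narrow all to: 2
  all to narrow: 2
  to narrow to: 2
  to narrow narrow: 2
  all all narrow: 1
  … (7 more, each ≤ 1)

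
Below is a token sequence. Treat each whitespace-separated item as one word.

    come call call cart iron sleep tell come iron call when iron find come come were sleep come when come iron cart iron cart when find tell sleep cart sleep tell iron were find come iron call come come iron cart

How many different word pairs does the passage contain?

41 tokens → 40 bigram windows in total.
Repeated bigrams (each contributes count−1 duplicates):
  come iron: 4
  iron cart: 3
  cart iron: 2
  come come: 2
  find come: 2
  iron call: 2
  sleep tell: 2
10 duplicate windows → 40 − 10 = 30 distinct.

30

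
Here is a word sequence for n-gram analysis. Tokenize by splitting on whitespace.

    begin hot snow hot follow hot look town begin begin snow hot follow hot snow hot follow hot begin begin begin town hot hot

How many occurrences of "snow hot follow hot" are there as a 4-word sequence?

3

Scanning the 21 overlapping 4-gram windows for "snow hot follow hot":
  position 3–6: snow hot follow hot
  position 11–14: snow hot follow hot
  position 15–18: snow hot follow hot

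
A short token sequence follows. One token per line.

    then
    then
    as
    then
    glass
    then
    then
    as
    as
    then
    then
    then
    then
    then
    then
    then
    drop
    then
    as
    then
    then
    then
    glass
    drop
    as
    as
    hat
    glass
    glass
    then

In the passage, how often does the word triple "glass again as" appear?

0

Scanning the 28 overlapping trigram windows for "glass again as":
  (none found)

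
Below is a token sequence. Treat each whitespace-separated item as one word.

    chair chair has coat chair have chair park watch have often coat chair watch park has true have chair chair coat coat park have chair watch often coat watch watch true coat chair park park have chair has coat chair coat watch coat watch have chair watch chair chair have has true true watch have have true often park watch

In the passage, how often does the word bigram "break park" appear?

0

Scanning the 59 overlapping bigram windows for "break park":
  (none found)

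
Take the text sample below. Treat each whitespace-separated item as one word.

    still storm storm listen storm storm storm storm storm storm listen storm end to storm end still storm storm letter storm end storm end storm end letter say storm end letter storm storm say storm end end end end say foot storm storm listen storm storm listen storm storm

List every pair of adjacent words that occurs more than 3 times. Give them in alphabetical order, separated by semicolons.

listen storm; storm end; storm listen; storm storm

Bigram counts meeting the condition (more than 3 times):
  listen storm: 4
  storm end: 7
  storm listen: 4
  storm storm: 11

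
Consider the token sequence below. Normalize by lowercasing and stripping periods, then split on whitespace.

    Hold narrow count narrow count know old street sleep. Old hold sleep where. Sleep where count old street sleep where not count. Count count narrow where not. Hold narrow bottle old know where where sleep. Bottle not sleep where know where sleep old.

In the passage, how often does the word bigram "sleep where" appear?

Scanning the 42 overlapping bigram windows for "sleep where":
  position 12–13: sleep where
  position 14–15: sleep where
  position 19–20: sleep where
  position 38–39: sleep where

4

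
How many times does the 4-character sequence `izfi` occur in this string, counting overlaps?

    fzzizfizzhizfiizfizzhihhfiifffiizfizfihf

5

Sliding a length-4 window over the 40 characters (37 positions):
  position 4–7: izfi
  position 11–14: izfi
  position 15–18: izfi
  position 32–35: izfi
  position 35–38: izfi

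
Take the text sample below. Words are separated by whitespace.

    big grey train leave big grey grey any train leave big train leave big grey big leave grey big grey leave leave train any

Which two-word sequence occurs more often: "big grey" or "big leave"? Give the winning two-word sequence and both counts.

"big grey": 4 occurrences
"big leave": 1 occurrence

"big grey" (4 vs 1)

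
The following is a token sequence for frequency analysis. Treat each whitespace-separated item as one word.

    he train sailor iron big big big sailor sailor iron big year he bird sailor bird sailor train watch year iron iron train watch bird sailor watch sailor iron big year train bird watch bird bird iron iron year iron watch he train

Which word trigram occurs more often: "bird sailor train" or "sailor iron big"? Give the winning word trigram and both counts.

"sailor iron big" (3 vs 1)

"bird sailor train": 1 occurrence
"sailor iron big": 3 occurrences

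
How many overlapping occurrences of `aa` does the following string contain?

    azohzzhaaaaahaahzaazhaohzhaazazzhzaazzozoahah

Sliding a length-2 window over the 45 characters (44 positions):
  position 8–9: aa
  position 9–10: aa
  position 10–11: aa
  position 11–12: aa
  position 14–15: aa
  position 18–19: aa
  position 27–28: aa
  position 35–36: aa

8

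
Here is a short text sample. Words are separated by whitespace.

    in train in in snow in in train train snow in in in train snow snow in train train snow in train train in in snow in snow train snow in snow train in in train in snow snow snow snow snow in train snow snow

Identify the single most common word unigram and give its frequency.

Unigram frequencies (highest first):
  in: 18
  snow: 16
  train: 12

"in", 18 times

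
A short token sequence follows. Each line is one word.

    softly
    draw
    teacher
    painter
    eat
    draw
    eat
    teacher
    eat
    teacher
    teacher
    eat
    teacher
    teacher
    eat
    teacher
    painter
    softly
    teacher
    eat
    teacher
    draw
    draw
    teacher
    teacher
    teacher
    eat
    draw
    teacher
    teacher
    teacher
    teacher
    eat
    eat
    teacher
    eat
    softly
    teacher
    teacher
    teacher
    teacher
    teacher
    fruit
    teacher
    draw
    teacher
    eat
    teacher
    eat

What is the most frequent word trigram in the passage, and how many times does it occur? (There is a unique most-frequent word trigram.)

Trigram frequencies (highest first):
  teacher teacher teacher: 6
  teacher eat teacher: 5
  teacher teacher eat: 4
  eat teacher eat: 3
  eat teacher teacher: 2
  draw teacher teacher: 2
  … (25 more, each ≤ 1)

"teacher teacher teacher", 6 times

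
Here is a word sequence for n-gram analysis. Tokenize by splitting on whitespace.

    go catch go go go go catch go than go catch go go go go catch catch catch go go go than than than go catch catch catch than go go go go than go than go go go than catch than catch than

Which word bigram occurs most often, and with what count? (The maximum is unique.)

Bigram frequencies (highest first):
  go go: 13
  go catch: 5
  go than: 5
  than go: 5
  catch go: 4
  catch catch: 4
  … (3 more, each ≤ 3)

"go go", 13 times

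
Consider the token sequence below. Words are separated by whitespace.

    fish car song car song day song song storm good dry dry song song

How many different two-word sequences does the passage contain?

14 tokens → 13 bigram windows in total.
Repeated bigrams (each contributes count−1 duplicates):
  car song: 2
  song song: 2
2 duplicate windows → 13 − 2 = 11 distinct.

11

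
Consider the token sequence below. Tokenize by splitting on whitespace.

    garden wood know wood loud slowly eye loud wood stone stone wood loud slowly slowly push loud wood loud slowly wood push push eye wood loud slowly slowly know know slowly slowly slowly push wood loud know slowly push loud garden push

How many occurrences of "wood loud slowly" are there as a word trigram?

4

Scanning the 40 overlapping trigram windows for "wood loud slowly":
  position 4–6: wood loud slowly
  position 12–14: wood loud slowly
  position 18–20: wood loud slowly
  position 25–27: wood loud slowly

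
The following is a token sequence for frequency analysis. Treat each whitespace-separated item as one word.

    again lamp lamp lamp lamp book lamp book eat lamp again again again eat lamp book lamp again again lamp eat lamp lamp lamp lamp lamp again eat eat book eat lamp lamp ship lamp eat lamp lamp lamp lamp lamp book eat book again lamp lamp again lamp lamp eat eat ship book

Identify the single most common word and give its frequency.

Unigram frequencies (highest first):
  lamp: 26
  eat: 10
  again: 9
  book: 7
  ship: 2

"lamp", 26 times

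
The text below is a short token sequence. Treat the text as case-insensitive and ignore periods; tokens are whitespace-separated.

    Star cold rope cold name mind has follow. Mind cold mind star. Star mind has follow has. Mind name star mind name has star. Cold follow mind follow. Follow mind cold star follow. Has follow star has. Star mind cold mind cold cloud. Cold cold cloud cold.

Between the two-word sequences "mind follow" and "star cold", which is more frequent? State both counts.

"mind follow": 1 occurrence
"star cold": 2 occurrences

"star cold" (2 vs 1)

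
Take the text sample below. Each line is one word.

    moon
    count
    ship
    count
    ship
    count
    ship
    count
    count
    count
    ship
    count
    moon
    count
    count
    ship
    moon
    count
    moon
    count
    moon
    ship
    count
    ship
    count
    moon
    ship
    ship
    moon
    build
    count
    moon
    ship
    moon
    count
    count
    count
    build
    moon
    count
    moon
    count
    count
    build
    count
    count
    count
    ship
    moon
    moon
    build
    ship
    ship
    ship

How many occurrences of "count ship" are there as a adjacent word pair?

Scanning the 53 overlapping bigram windows for "count ship":
  position 2–3: count ship
  position 4–5: count ship
  position 6–7: count ship
  position 10–11: count ship
  position 15–16: count ship
  position 23–24: count ship
  position 47–48: count ship

7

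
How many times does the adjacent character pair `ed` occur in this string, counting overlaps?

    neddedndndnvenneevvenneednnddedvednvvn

5

Sliding a length-2 window over the 38 characters (37 positions):
  position 2–3: ed
  position 5–6: ed
  position 24–25: ed
  position 30–31: ed
  position 33–34: ed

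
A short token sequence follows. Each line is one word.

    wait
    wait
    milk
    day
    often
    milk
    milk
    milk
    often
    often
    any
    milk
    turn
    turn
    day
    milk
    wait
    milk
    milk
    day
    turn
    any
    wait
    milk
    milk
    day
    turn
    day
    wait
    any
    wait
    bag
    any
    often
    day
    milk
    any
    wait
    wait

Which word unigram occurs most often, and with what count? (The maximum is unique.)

Unigram frequencies (highest first):
  milk: 11
  wait: 8
  day: 6
  any: 5
  often: 4
  turn: 4
  … (1 more, each ≤ 1)

"milk", 11 times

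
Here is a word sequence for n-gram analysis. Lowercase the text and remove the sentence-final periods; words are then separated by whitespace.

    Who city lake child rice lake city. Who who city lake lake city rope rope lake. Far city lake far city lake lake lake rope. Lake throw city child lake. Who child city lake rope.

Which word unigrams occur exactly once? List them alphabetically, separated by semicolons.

rice; throw

Unigram counts meeting the condition (exactly once):
  rice: 1
  throw: 1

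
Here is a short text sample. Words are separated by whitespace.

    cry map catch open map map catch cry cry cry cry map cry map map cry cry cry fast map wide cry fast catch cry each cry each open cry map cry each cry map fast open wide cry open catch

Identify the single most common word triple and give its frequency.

"cry cry cry", 3 times

Trigram frequencies (highest first):
  cry cry cry: 3
  cry map cry: 2
  cry each cry: 2
  cry map catch: 1
  map catch open: 1
  catch open map: 1
  … (29 more, each ≤ 1)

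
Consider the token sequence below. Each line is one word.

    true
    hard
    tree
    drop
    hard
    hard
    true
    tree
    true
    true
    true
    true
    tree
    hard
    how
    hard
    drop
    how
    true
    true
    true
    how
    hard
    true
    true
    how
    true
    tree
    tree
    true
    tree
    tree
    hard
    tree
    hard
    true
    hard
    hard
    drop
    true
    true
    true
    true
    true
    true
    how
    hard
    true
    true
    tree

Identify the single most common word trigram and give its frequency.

"true true true", 7 times

Trigram frequencies (highest first):
  true true true: 7
  true true how: 3
  true true tree: 2
  true how hard: 2
  how hard true: 2
  hard true true: 2
  … (29 more, each ≤ 2)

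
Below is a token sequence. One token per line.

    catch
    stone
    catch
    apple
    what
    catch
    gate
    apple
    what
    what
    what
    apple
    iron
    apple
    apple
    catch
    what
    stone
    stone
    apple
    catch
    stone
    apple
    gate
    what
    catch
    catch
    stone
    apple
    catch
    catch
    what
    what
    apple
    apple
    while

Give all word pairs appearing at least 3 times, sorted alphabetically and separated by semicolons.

Bigram counts meeting the condition (at least 3 times):
  apple catch: 3
  catch stone: 3
  stone apple: 3
  what what: 3

apple catch; catch stone; stone apple; what what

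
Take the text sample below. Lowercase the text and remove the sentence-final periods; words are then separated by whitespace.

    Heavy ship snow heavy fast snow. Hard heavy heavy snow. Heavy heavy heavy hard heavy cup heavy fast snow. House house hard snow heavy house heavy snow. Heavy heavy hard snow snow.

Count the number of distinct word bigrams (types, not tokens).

32 tokens → 31 bigram windows in total.
Repeated bigrams (each contributes count−1 duplicates):
  heavy heavy: 4
  snow heavy: 4
  fast snow: 2
  hard heavy: 2
  hard snow: 2
  heavy fast: 2
  heavy hard: 2
  heavy snow: 2
12 duplicate windows → 31 − 12 = 19 distinct.

19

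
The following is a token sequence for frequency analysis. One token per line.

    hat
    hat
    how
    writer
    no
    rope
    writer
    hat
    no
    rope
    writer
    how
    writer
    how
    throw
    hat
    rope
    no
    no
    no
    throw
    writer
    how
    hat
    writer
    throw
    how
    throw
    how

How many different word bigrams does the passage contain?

20

29 tokens → 28 bigram windows in total.
Repeated bigrams (each contributes count−1 duplicates):
  writer how: 3
  how throw: 2
  how writer: 2
  no no: 2
  no rope: 2
  rope writer: 2
  throw how: 2
8 duplicate windows → 28 − 8 = 20 distinct.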